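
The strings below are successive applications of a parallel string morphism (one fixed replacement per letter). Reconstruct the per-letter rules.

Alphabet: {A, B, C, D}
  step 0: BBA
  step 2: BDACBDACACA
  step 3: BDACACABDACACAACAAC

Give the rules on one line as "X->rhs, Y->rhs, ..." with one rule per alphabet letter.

  step 2 ⇒ step 3: BDACBDACACA ⇒ BD·AC·AC·A·BD·AC·AC·A·AC·A·AC
    A ↦ AC
    B ↦ BD
    C ↦ A
    D ↦ AC

A->AC, B->BD, C->A, D->AC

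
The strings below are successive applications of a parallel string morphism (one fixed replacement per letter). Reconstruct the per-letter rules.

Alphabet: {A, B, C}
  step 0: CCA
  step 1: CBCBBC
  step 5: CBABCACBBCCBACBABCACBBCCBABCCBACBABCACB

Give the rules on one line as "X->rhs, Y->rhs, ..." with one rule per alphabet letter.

  step 0 ⇒ step 1: CCA ⇒ CB·CB·BC
    A ↦ BC
    C ↦ CB
    B ↦ A  (constrained at step 1)

A->BC, B->A, C->CB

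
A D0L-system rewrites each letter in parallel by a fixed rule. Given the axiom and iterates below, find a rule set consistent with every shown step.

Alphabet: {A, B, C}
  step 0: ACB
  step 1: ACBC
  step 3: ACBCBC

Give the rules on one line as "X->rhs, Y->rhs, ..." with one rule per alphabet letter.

A->AC, B->C, C->B

  step 0 ⇒ step 1: ACB ⇒ AC·B·C
    A ↦ AC
    B ↦ C
    C ↦ B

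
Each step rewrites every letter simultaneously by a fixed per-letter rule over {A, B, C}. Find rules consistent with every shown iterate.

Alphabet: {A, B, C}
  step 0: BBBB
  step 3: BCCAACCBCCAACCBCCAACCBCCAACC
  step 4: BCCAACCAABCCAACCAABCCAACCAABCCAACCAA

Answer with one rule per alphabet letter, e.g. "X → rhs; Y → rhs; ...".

  step 3 ⇒ step 4: BCCAACCBCCAACCBCCAACCBCCAACC ⇒ BCC·A·A·C·C·A·A·BCC·A·A·C·C·A·A·BCC·A·A·C·C·A·A·BCC·A·A·C·C·A·A
    A ↦ C
    B ↦ BCC
    C ↦ A

A->C, B->BCC, C->A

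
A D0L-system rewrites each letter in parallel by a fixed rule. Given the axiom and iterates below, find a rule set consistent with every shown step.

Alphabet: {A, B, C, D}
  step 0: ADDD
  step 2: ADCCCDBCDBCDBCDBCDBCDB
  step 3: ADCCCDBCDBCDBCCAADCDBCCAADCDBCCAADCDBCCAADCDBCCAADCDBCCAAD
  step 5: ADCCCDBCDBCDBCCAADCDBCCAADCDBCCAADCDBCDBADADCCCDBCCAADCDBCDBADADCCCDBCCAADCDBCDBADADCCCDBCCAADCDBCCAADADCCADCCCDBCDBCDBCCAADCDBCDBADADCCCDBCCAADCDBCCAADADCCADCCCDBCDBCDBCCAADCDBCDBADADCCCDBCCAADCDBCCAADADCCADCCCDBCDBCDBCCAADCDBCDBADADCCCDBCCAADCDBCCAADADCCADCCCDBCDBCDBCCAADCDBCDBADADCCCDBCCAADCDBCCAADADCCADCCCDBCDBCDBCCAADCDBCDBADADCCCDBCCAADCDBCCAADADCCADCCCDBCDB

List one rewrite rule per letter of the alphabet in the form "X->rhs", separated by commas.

  step 2 ⇒ step 3: ADCCCDBCDBCDBCDBCDBCDB ⇒ AD·CC·CDB·CDB·CDB·CC·AAD·CDB·CC·AAD·CDB·CC·AAD·CDB·CC·AAD·CDB·CC·AAD·CDB·CC·AAD
    A ↦ AD
    B ↦ AAD
    C ↦ CDB
    D ↦ CC

A->AD, B->AAD, C->CDB, D->CC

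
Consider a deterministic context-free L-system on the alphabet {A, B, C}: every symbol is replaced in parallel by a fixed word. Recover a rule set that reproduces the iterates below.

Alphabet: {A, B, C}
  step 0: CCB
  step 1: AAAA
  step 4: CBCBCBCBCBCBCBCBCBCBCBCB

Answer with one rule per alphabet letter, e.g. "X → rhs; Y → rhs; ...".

A->CB, B->AA, C->A

  step 0 ⇒ step 1: CCB ⇒ A·A·AA
    B ↦ AA
    C ↦ A
    A ↦ CB  (constrained at step 1)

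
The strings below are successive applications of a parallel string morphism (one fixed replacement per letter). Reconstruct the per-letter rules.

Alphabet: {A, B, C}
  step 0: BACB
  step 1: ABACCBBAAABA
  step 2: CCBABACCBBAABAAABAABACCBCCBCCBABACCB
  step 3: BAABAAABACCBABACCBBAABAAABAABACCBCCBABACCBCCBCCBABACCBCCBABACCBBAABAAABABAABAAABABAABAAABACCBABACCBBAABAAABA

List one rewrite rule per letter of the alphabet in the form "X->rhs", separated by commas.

A->CCB, B->ABA, C->BAA

  step 2 ⇒ step 3: CCBABACCBBAABAAABAABACCBCCBCCBABACCB ⇒ BAA·BAA·ABA·CCB·ABA·CCB·BAA·BAA·ABA·ABA·CCB·CCB·ABA·CCB·CCB·CCB·ABA·CCB·CCB·ABA·CCB·BAA·BAA·ABA·BAA·BAA·ABA·BAA·BAA·ABA·CCB·ABA·CCB·BAA·BAA·ABA
    A ↦ CCB
    B ↦ ABA
    C ↦ BAA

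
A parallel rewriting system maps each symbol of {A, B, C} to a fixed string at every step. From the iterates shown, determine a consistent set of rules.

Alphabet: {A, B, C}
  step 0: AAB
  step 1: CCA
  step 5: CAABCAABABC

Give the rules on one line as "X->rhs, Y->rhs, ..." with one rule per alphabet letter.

A->C, B->A, C->AB

  step 0 ⇒ step 1: AAB ⇒ C·C·A
    A ↦ C
    B ↦ A
    C ↦ AB  (constrained at step 1)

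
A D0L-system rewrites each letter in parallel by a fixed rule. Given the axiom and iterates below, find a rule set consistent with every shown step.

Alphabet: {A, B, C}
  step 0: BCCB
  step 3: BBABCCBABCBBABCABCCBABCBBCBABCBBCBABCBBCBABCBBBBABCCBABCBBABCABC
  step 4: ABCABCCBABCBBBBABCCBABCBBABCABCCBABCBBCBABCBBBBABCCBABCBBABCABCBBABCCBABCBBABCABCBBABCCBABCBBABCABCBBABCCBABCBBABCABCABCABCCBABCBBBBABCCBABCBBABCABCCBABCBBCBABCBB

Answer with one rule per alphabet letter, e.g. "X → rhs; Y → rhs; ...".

A->CB, B->ABC, C->BB

  step 3 ⇒ step 4: BBABCCBABCBBABCABCCBABCBBCBABCBBCBABCBBCBABCBBBBABCCBABCBBABCABC ⇒ ABC·ABC·CB·ABC·BB·BB·ABC·CB·ABC·BB·ABC·ABC·CB·ABC·BB·CB·ABC·BB·BB·ABC·CB·ABC·BB·ABC·ABC·BB·ABC·CB·ABC·BB·ABC·ABC·BB·ABC·CB·ABC·BB·ABC·ABC·BB·ABC·CB·ABC·BB·ABC·ABC·ABC·ABC·CB·ABC·BB·BB·ABC·CB·ABC·BB·ABC·ABC·CB·ABC·BB·CB·ABC·BB
    A ↦ CB
    B ↦ ABC
    C ↦ BB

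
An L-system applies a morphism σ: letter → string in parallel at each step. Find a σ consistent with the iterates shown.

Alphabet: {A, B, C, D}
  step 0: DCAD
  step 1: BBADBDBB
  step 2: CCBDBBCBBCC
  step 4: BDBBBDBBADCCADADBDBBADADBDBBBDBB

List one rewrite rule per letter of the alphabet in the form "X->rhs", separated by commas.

  step 1 ⇒ step 2: BBADBDBB ⇒ C·C·BD·BB·C·BB·C·C
    A ↦ BD
    B ↦ C
    D ↦ BB
  step 0 ⇒ step 1: DCAD ⇒ BB·AD·BD·BB
    C ↦ AD

A->BD, B->C, C->AD, D->BB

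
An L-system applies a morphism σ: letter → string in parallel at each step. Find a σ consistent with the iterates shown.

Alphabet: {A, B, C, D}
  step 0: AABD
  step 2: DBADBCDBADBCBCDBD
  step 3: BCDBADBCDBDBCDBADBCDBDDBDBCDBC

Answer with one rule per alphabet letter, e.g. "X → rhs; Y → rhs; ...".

  step 2 ⇒ step 3: DBADBCDBADBCBCDBD ⇒ BC·D·BAD·BC·D·BD·BC·D·BAD·BC·D·BD·D·BD·BC·D·BC
    A ↦ BAD
    B ↦ D
    C ↦ BD
    D ↦ BC

A->BAD, B->D, C->BD, D->BC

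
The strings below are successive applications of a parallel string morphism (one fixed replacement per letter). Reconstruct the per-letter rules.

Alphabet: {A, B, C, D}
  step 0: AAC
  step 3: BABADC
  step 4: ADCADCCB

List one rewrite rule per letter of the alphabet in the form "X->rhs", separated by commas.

  step 3 ⇒ step 4: BABADC ⇒ A·DC·A·DC·C·B
    A ↦ DC
    B ↦ A
    C ↦ B
    D ↦ C

A->DC, B->A, C->B, D->C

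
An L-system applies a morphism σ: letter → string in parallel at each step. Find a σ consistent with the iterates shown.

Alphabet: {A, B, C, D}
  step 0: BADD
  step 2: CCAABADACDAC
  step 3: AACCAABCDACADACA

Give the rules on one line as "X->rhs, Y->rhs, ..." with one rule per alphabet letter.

A->C, B->AAB, C->A, D->DA

  step 2 ⇒ step 3: CCAABADACDAC ⇒ A·A·C·C·AAB·C·DA·C·A·DA·C·A
    A ↦ C
    B ↦ AAB
    C ↦ A
    D ↦ DA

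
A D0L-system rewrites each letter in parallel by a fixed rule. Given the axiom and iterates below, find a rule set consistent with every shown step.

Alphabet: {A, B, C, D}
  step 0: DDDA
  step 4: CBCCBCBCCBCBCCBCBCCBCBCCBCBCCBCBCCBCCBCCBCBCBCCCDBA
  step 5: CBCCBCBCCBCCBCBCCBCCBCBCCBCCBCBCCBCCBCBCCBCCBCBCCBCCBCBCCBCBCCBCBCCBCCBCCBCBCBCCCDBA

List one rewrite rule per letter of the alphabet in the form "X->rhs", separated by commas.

A->DBA, B->C, C->CB, D->CC

  step 4 ⇒ step 5: CBCCBCBCCBCBCCBCBCCBCBCCBCBCCBCBCCBCCBCCBCBCBCCCDBA ⇒ CB·C·CB·CB·C·CB·C·CB·CB·C·CB·C·CB·CB·C·CB·C·CB·CB·C·CB·C·CB·CB·C·CB·C·CB·CB·C·CB·C·CB·CB·C·CB·CB·C·CB·CB·C·CB·C·CB·C·CB·CB·CB·CC·C·DBA
    A ↦ DBA
    B ↦ C
    C ↦ CB
    D ↦ CC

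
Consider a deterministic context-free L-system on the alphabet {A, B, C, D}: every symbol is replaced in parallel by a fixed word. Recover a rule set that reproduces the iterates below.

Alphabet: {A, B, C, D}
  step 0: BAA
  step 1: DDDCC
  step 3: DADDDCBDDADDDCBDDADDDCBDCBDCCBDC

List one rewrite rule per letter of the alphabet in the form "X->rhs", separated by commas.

  step 0 ⇒ step 1: BAA ⇒ DDD·C·C
    A ↦ C
    B ↦ DDD
    C ↦ DA  (constrained at step 1)
    D ↦ CBD  (constrained at step 1)

A->C, B->DDD, C->DA, D->CBD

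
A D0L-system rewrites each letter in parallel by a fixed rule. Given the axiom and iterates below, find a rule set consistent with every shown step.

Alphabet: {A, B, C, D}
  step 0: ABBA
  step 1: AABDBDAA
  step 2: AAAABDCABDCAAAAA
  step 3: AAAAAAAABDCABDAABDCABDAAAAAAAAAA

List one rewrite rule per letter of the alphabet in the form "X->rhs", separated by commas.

A->AA, B->BD, C->BD, D->CA

  step 2 ⇒ step 3: AAAABDCABDCAAAAA ⇒ AA·AA·AA·AA·BD·CA·BD·AA·BD·CA·BD·AA·AA·AA·AA·AA
    A ↦ AA
    B ↦ BD
    C ↦ BD
    D ↦ CA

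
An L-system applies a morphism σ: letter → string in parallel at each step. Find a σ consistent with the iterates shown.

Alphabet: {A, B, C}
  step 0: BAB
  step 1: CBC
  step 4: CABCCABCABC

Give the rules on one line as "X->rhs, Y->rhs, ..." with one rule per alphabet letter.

A->B, B->C, C->CA

  step 0 ⇒ step 1: BAB ⇒ C·B·C
    A ↦ B
    B ↦ C
    C ↦ CA  (constrained at step 1)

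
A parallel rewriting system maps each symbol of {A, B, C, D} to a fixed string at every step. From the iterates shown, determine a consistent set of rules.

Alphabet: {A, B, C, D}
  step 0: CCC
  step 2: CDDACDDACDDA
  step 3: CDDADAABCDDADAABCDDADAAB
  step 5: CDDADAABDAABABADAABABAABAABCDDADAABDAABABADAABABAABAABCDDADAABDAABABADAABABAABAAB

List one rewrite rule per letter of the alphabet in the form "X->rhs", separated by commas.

A->AB, B->A, C->CD, D->DA

  step 2 ⇒ step 3: CDDACDDACDDA ⇒ CD·DA·DA·AB·CD·DA·DA·AB·CD·DA·DA·AB
    A ↦ AB
    C ↦ CD
    D ↦ DA
    B ↦ A  (constrained at step 3)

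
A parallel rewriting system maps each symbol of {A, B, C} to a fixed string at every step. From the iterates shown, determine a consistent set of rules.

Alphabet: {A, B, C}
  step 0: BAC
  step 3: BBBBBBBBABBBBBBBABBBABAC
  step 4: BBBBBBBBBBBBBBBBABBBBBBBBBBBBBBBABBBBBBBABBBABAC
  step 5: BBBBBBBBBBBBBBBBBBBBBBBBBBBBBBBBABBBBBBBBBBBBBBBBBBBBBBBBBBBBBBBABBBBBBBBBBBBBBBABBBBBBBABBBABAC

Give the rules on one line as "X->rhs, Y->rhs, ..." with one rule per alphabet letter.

A->AB, B->BB, C->AC

  step 4 ⇒ step 5: BBBBBBBBBBBBBBBBABBBBBBBBBBBBBBBABBBBBBBABBBABAC ⇒ BB·BB·BB·BB·BB·BB·BB·BB·BB·BB·BB·BB·BB·BB·BB·BB·AB·BB·BB·BB·BB·BB·BB·BB·BB·BB·BB·BB·BB·BB·BB·BB·AB·BB·BB·BB·BB·BB·BB·BB·AB·BB·BB·BB·AB·BB·AB·AC
    A ↦ AB
    B ↦ BB
    C ↦ AC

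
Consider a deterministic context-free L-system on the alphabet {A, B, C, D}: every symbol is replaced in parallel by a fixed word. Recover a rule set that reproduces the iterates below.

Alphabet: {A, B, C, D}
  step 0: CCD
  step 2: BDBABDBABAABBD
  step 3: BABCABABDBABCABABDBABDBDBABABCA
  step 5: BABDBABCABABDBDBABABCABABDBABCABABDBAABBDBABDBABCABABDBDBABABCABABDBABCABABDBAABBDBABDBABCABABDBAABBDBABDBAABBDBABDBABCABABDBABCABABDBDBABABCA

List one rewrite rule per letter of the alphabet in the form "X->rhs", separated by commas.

A->BD, B->BA, C->AB, D->BCA

  step 2 ⇒ step 3: BDBABDBABAABBD ⇒ BA·BCA·BA·BD·BA·BCA·BA·BD·BA·BD·BD·BA·BA·BCA
    A ↦ BD
    B ↦ BA
    D ↦ BCA
    C ↦ AB  (constrained at step 0)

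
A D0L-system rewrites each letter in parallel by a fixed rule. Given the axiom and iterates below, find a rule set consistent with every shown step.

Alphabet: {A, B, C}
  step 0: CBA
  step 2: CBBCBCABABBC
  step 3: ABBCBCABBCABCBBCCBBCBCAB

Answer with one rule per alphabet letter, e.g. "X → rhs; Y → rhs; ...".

  step 2 ⇒ step 3: CBBCBCABABBC ⇒ AB·BC·BC·AB·BC·AB·CB·BC·CB·BC·BC·AB
    A ↦ CB
    B ↦ BC
    C ↦ AB

A->CB, B->BC, C->AB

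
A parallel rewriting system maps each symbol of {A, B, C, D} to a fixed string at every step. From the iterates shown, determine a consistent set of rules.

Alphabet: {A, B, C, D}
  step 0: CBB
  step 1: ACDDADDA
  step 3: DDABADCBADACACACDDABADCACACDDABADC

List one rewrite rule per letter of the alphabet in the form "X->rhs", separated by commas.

A->BAD, B->DDA, C->AC, D->C

  step 0 ⇒ step 1: CBB ⇒ AC·DDA·DDA
    B ↦ DDA
    C ↦ AC
    A ↦ BAD  (constrained at step 1)
    D ↦ C  (constrained at step 1)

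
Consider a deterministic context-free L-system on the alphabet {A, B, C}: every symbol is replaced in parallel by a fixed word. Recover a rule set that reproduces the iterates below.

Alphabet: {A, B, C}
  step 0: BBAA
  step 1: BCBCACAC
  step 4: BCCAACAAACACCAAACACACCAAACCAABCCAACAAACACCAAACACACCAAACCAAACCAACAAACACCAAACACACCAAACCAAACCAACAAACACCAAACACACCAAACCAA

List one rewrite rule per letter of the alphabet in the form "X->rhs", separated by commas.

  step 0 ⇒ step 1: BBAA ⇒ BC·BC·AC·AC
    A ↦ AC
    B ↦ BC
    C ↦ CAA  (constrained at step 1)

A->AC, B->BC, C->CAA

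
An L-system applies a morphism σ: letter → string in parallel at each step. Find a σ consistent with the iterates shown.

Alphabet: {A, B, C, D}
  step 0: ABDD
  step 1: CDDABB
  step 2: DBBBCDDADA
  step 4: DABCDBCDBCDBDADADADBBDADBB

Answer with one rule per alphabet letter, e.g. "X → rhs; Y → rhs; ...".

  step 1 ⇒ step 2: CDDABB ⇒ DB·B·B·CD·DA·DA
    A ↦ CD
    B ↦ DA
    C ↦ DB
    D ↦ B

A->CD, B->DA, C->DB, D->B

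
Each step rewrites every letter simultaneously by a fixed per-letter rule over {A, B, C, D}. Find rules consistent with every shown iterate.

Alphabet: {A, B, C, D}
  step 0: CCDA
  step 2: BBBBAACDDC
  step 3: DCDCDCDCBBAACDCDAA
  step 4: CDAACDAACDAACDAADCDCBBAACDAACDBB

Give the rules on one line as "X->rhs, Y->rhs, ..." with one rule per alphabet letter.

A->B, B->DC, C->AA, D->CD

  step 3 ⇒ step 4: DCDCDCDCBBAACDCDAA ⇒ CD·AA·CD·AA·CD·AA·CD·AA·DC·DC·B·B·AA·CD·AA·CD·B·B
    A ↦ B
    B ↦ DC
    C ↦ AA
    D ↦ CD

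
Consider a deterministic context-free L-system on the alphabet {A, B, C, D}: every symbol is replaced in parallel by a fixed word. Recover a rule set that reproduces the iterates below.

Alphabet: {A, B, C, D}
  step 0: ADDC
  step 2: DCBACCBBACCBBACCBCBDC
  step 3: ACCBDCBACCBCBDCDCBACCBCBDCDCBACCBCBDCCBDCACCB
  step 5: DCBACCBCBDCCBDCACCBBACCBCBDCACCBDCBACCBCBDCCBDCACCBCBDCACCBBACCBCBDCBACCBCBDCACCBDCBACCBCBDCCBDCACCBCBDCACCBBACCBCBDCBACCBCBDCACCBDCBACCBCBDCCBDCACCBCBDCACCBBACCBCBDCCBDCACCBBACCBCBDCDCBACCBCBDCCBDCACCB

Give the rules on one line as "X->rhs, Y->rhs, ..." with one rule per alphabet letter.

A->BAC, B->DC, C->CB, D->AC

  step 2 ⇒ step 3: DCBACCBBACCBBACCBCBDC ⇒ AC·CB·DC·BAC·CB·CB·DC·DC·BAC·CB·CB·DC·DC·BAC·CB·CB·DC·CB·DC·AC·CB
    A ↦ BAC
    B ↦ DC
    C ↦ CB
    D ↦ AC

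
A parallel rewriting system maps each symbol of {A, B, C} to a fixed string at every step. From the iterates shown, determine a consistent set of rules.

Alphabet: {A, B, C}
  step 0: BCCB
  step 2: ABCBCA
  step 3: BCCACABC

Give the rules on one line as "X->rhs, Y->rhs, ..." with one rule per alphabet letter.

A->BC, B->C, C->A

  step 2 ⇒ step 3: ABCBCA ⇒ BC·C·A·C·A·BC
    A ↦ BC
    B ↦ C
    C ↦ A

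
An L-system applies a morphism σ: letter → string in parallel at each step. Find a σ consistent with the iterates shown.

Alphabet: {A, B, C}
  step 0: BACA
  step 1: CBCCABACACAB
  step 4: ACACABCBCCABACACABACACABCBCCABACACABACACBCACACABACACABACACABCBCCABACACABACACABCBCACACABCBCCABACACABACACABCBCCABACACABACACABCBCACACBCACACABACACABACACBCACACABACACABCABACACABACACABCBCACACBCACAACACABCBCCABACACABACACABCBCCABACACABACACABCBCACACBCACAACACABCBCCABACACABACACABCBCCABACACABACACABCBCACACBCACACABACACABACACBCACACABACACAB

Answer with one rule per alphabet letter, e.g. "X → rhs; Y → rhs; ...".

A->CAB, B->CBC, C->ACA

  step 0 ⇒ step 1: BACA ⇒ CBC·CAB·ACA·CAB
    A ↦ CAB
    B ↦ CBC
    C ↦ ACA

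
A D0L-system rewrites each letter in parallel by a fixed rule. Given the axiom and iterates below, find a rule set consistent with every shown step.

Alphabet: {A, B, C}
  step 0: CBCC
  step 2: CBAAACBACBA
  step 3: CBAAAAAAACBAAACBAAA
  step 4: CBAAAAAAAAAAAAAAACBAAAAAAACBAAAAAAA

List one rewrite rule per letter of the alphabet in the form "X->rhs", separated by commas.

A->AA, B->A, C->CB

  step 3 ⇒ step 4: CBAAAAAAACBAAACBAAA ⇒ CB·A·AA·AA·AA·AA·AA·AA·AA·CB·A·AA·AA·AA·CB·A·AA·AA·AA
    A ↦ AA
    B ↦ A
    C ↦ CB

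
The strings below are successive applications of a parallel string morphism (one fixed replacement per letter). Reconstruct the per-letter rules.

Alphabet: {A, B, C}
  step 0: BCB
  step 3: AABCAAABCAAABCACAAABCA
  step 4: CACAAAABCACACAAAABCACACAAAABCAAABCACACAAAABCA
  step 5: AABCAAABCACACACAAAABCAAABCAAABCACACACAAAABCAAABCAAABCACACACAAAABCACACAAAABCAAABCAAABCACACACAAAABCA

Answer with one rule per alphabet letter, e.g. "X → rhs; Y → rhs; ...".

  step 4 ⇒ step 5: CACAAAABCACACAAAABCACACAAAABCAAABCACACAAAABCA ⇒ AAB·CA·AAB·CA·CA·CA·CA·A·AAB·CA·AAB·CA·AAB·CA·CA·CA·CA·A·AAB·CA·AAB·CA·AAB·CA·CA·CA·CA·A·AAB·CA·CA·CA·A·AAB·CA·AAB·CA·AAB·CA·CA·CA·CA·A·AAB·CA
    A ↦ CA
    B ↦ A
    C ↦ AAB

A->CA, B->A, C->AAB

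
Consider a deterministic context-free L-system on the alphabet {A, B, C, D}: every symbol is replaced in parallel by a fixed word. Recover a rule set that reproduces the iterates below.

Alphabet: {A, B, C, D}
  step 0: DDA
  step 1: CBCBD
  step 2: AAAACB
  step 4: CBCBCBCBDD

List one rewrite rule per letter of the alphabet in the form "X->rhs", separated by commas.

  step 1 ⇒ step 2: CBCBD ⇒ A·A·A·A·CB
    B ↦ A
    C ↦ A
    D ↦ CB
  step 0 ⇒ step 1: DDA ⇒ CB·CB·D
    A ↦ D

A->D, B->A, C->A, D->CB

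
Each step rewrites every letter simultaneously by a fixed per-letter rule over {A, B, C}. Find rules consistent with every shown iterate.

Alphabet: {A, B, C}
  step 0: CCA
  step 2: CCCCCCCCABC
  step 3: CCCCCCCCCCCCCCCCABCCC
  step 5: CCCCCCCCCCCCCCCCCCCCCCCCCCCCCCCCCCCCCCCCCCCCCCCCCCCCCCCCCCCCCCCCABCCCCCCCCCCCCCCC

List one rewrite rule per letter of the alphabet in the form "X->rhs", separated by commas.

  step 2 ⇒ step 3: CCCCCCCCABC ⇒ CC·CC·CC·CC·CC·CC·CC·CC·AB·C·CC
    A ↦ AB
    B ↦ C
    C ↦ CC

A->AB, B->C, C->CC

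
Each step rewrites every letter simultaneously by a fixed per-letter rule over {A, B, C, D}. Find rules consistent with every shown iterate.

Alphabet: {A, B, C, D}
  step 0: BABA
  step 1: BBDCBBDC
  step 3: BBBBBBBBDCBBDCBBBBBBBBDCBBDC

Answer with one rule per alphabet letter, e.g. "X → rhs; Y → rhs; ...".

A->DC, B->BB, C->BA, D->A

  step 0 ⇒ step 1: BABA ⇒ BB·DC·BB·DC
    A ↦ DC
    B ↦ BB
    C ↦ BA  (constrained at step 1)
    D ↦ A  (constrained at step 1)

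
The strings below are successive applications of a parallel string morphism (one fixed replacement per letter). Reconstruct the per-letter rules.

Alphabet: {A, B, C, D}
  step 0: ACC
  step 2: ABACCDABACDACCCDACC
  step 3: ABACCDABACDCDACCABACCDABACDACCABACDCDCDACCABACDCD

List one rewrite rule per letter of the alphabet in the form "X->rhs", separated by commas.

  step 2 ⇒ step 3: ABACCDABACDACCCDACC ⇒ ABA·CCD·ABA·CD·CD·ACC·ABA·CCD·ABA·CD·ACC·ABA·CD·CD·CD·ACC·ABA·CD·CD
    A ↦ ABA
    B ↦ CCD
    C ↦ CD
    D ↦ ACC

A->ABA, B->CCD, C->CD, D->ACC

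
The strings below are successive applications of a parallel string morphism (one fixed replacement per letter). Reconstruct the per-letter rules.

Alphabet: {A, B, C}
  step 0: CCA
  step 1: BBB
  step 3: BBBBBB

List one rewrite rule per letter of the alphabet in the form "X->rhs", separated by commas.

A->B, B->CA, C->B

  step 0 ⇒ step 1: CCA ⇒ B·B·B
    A ↦ B
    C ↦ B
    B ↦ CA  (constrained at step 1)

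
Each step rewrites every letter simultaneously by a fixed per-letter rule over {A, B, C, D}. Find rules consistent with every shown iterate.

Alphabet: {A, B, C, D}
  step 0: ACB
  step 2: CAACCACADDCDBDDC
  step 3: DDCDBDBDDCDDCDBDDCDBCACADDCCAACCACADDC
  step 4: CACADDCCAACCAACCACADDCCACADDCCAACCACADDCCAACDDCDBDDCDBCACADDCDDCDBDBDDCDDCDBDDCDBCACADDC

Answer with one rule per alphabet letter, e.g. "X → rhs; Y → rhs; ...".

A->DB, B->AC, C->DDC, D->CA

  step 3 ⇒ step 4: DDCDBDBDDCDDCDBDDCDBCACADDCCAACCACADDC ⇒ CA·CA·DDC·CA·AC·CA·AC·CA·CA·DDC·CA·CA·DDC·CA·AC·CA·CA·DDC·CA·AC·DDC·DB·DDC·DB·CA·CA·DDC·DDC·DB·DB·DDC·DDC·DB·DDC·DB·CA·CA·DDC
    A ↦ DB
    B ↦ AC
    C ↦ DDC
    D ↦ CA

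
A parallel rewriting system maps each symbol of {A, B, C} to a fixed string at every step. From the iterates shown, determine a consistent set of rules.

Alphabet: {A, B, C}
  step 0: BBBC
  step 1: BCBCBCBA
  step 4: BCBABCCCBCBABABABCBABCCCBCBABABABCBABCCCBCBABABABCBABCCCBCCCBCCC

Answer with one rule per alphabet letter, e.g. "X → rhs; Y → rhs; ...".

  step 0 ⇒ step 1: BBBC ⇒ BC·BC·BC·BA
    B ↦ BC
    C ↦ BA
    A ↦ CC  (constrained at step 1)

A->CC, B->BC, C->BA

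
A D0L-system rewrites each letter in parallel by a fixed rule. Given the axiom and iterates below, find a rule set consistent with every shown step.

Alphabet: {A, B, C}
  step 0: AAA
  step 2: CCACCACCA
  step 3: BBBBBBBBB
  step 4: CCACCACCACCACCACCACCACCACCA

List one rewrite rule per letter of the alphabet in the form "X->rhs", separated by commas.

  step 3 ⇒ step 4: BBBBBBBBB ⇒ CCA·CCA·CCA·CCA·CCA·CCA·CCA·CCA·CCA
    B ↦ CCA
  step 2 ⇒ step 3: CCACCACCA ⇒ B·B·B·B·B·B·B·B·B
    A ↦ B
  step 2 ⇒ step 3: CCACCACCA ⇒ B·B·B·B·B·B·B·B·B
    C ↦ B

A->B, B->CCA, C->B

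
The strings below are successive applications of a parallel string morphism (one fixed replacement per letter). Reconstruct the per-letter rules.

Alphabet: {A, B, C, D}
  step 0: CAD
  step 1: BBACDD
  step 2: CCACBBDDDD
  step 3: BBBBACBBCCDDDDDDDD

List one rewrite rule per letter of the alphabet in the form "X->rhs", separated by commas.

  step 2 ⇒ step 3: CCACBBDDDD ⇒ BB·BB·AC·BB·C·C·DD·DD·DD·DD
    A ↦ AC
    B ↦ C
    C ↦ BB
    D ↦ DD

A->AC, B->C, C->BB, D->DD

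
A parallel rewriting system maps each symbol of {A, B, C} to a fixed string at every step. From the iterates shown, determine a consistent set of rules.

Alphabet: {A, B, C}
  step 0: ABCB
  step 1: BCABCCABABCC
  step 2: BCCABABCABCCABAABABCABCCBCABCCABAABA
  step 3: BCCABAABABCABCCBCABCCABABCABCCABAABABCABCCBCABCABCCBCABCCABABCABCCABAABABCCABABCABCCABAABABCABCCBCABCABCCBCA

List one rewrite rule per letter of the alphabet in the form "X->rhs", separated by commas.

A->BCA, B->BCC, C->ABA

  step 2 ⇒ step 3: BCCABABCABCCABAABABCABCCBCABCCABAABA ⇒ BCC·ABA·ABA·BCA·BCC·BCA·BCC·ABA·BCA·BCC·ABA·ABA·BCA·BCC·BCA·BCA·BCC·BCA·BCC·ABA·BCA·BCC·ABA·ABA·BCC·ABA·BCA·BCC·ABA·ABA·BCA·BCC·BCA·BCA·BCC·BCA
    A ↦ BCA
    B ↦ BCC
    C ↦ ABA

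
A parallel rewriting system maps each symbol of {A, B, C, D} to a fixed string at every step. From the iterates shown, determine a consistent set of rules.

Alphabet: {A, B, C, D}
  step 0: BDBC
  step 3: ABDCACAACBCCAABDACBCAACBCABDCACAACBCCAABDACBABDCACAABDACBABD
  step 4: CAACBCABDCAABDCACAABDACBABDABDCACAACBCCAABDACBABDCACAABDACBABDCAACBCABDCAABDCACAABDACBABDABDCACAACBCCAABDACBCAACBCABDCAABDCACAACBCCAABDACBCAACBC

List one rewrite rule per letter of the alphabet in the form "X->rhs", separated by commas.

  step 3 ⇒ step 4: ABDCACAACBCCAABDACBCAACBCABDCACAACBCCAABDACBABDCACAABDACBABD ⇒ CA·ACB·C·ABD·CA·ABD·CA·CA·ABD·ACB·ABD·ABD·CA·CA·ACB·C·CA·ABD·ACB·ABD·CA·CA·ABD·ACB·ABD·CA·ACB·C·ABD·CA·ABD·CA·CA·ABD·ACB·ABD·ABD·CA·CA·ACB·C·CA·ABD·ACB·CA·ACB·C·ABD·CA·ABD·CA·CA·ACB·C·CA·ABD·ACB·CA·ACB·C
    A ↦ CA
    B ↦ ACB
    C ↦ ABD
    D ↦ C

A->CA, B->ACB, C->ABD, D->C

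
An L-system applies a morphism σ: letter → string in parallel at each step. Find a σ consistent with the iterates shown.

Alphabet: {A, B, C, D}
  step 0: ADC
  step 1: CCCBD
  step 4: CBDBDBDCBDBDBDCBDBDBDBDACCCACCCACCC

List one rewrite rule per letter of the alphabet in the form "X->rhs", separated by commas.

A->C, B->AC, C->BD, D->CC

  step 0 ⇒ step 1: ADC ⇒ C·CC·BD
    A ↦ C
    C ↦ BD
    D ↦ CC
    B ↦ AC  (constrained at step 1)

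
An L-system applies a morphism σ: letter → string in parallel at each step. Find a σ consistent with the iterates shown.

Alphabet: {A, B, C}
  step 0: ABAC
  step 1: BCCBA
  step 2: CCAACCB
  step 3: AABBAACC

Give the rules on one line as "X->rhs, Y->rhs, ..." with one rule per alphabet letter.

A->B, B->CC, C->A

  step 2 ⇒ step 3: CCAACCB ⇒ A·A·B·B·A·A·CC
    A ↦ B
    B ↦ CC
    C ↦ A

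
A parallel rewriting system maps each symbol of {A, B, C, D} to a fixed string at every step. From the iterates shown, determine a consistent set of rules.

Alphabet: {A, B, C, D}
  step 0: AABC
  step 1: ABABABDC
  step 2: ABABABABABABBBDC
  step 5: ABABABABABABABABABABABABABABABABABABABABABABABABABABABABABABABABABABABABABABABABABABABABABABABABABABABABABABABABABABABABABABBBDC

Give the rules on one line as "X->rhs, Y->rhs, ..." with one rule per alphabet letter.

  step 1 ⇒ step 2: ABABABDC ⇒ AB·AB·AB·AB·AB·AB·BB·DC
    A ↦ AB
    B ↦ AB
    C ↦ DC
    D ↦ BB

A->AB, B->AB, C->DC, D->BB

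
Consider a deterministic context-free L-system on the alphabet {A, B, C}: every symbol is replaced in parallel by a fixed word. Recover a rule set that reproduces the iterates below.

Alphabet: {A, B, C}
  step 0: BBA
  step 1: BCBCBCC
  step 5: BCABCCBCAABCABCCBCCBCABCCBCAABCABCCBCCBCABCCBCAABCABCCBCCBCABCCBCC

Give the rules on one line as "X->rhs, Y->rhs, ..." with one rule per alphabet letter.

A->BCC, B->BC, C->A

  step 0 ⇒ step 1: BBA ⇒ BC·BC·BCC
    A ↦ BCC
    B ↦ BC
    C ↦ A  (constrained at step 1)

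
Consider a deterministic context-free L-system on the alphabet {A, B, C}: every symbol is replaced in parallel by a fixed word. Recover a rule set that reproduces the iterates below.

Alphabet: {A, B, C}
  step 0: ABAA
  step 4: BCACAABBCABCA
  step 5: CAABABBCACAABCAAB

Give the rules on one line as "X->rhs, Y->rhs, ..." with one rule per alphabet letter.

A->B, B->CA, C->A

  step 4 ⇒ step 5: BCACAABBCABCA ⇒ CA·A·B·A·B·B·CA·CA·A·B·CA·A·B
    A ↦ B
    B ↦ CA
    C ↦ A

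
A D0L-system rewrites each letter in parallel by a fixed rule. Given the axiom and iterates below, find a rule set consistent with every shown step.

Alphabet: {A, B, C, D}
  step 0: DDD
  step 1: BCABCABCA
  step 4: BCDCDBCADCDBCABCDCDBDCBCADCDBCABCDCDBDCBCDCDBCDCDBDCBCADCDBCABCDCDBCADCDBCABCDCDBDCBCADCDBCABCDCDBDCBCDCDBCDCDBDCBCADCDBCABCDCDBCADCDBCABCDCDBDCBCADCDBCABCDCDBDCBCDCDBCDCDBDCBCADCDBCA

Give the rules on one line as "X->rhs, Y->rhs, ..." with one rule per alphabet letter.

A->BDC, B->BC, C->DCD, D->BCA

  step 0 ⇒ step 1: DDD ⇒ BCA·BCA·BCA
    D ↦ BCA
    A ↦ BDC  (constrained at step 1)
    B ↦ BC  (constrained at step 1)
    C ↦ DCD  (constrained at step 1)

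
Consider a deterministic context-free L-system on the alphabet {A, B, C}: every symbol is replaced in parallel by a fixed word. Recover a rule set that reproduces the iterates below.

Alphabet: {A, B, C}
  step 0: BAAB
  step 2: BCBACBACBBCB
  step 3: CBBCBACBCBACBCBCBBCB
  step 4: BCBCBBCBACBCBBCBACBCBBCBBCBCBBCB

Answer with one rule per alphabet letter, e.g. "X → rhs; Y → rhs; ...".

A->AC, B->CB, C->B

  step 3 ⇒ step 4: CBBCBACBCBACBCBCBBCB ⇒ B·CB·CB·B·CB·AC·B·CB·B·CB·AC·B·CB·B·CB·B·CB·CB·B·CB
    A ↦ AC
    B ↦ CB
    C ↦ B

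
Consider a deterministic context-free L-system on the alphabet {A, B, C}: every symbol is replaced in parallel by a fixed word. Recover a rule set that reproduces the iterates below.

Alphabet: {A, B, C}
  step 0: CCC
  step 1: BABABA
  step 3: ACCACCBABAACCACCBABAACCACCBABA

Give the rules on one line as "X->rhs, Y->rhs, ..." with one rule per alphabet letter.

A->ACC, B->A, C->BA

  step 0 ⇒ step 1: CCC ⇒ BA·BA·BA
    C ↦ BA
    A ↦ ACC  (constrained at step 1)
    B ↦ A  (constrained at step 1)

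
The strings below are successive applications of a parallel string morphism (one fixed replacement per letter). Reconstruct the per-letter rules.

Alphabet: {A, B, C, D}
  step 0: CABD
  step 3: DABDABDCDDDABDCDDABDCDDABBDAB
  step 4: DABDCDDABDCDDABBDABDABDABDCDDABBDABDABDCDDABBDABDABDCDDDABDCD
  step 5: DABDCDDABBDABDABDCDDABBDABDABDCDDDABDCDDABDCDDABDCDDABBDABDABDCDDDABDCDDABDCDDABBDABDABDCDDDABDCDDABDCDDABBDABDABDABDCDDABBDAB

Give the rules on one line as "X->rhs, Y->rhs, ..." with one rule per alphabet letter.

A->DC, B->D, C->B, D->DAB

  step 4 ⇒ step 5: DABDCDDABDCDDABBDABDABDABDCDDABBDABDABDCDDABBDABDABDCDDDABDCD ⇒ DAB·DC·D·DAB·B·DAB·DAB·DC·D·DAB·B·DAB·DAB·DC·D·D·DAB·DC·D·DAB·DC·D·DAB·DC·D·DAB·B·DAB·DAB·DC·D·D·DAB·DC·D·DAB·DC·D·DAB·B·DAB·DAB·DC·D·D·DAB·DC·D·DAB·DC·D·DAB·B·DAB·DAB·DAB·DC·D·DAB·B·DAB
    A ↦ DC
    B ↦ D
    C ↦ B
    D ↦ DAB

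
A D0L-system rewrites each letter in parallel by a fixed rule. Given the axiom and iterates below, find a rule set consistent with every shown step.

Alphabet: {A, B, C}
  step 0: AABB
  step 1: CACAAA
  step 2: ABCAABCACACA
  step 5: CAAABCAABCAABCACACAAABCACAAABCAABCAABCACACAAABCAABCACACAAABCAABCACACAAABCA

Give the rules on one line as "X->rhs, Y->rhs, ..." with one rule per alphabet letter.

  step 1 ⇒ step 2: CACAAA ⇒ AB·CA·AB·CA·CA·CA
    A ↦ CA
    C ↦ AB
  step 0 ⇒ step 1: AABB ⇒ CA·CA·A·A
    B ↦ A

A->CA, B->A, C->AB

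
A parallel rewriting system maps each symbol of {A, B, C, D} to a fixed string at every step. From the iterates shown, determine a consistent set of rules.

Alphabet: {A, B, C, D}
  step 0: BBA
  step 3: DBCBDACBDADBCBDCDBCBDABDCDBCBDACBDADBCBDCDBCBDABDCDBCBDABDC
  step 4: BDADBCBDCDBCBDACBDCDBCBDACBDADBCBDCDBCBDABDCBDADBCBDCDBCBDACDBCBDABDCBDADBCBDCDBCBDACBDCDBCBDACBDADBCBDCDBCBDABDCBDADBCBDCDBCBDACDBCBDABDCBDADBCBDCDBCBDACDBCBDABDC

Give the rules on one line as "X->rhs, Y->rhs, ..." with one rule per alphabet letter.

A->C, B->DBC, C->BDC, D->BDA

  step 3 ⇒ step 4: DBCBDACBDADBCBDCDBCBDABDCDBCBDACBDADBCBDCDBCBDABDCDBCBDABDC ⇒ BDA·DBC·BDC·DBC·BDA·C·BDC·DBC·BDA·C·BDA·DBC·BDC·DBC·BDA·BDC·BDA·DBC·BDC·DBC·BDA·C·DBC·BDA·BDC·BDA·DBC·BDC·DBC·BDA·C·BDC·DBC·BDA·C·BDA·DBC·BDC·DBC·BDA·BDC·BDA·DBC·BDC·DBC·BDA·C·DBC·BDA·BDC·BDA·DBC·BDC·DBC·BDA·C·DBC·BDA·BDC
    A ↦ C
    B ↦ DBC
    C ↦ BDC
    D ↦ BDA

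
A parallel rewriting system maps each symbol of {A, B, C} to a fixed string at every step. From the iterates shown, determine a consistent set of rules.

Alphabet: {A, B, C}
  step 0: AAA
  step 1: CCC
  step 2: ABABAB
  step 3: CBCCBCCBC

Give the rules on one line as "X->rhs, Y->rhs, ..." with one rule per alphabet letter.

A->C, B->BC, C->AB

  step 2 ⇒ step 3: ABABAB ⇒ C·BC·C·BC·C·BC
    A ↦ C
    B ↦ BC
  step 1 ⇒ step 2: CCC ⇒ AB·AB·AB
    C ↦ AB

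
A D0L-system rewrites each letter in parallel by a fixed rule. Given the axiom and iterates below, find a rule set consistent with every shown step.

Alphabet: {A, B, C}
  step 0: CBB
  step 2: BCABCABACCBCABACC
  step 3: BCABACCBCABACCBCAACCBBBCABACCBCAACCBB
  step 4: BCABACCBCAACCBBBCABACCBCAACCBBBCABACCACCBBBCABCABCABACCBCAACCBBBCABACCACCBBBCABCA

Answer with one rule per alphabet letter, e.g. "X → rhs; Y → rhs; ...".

  step 3 ⇒ step 4: BCABACCBCABACCBCAACCBBBCABACCBCAACCBB ⇒ BCA·B·ACC·BCA·ACC·B·B·BCA·B·ACC·BCA·ACC·B·B·BCA·B·ACC·ACC·B·B·BCA·BCA·BCA·B·ACC·BCA·ACC·B·B·BCA·B·ACC·ACC·B·B·BCA·BCA
    A ↦ ACC
    B ↦ BCA
    C ↦ B

A->ACC, B->BCA, C->B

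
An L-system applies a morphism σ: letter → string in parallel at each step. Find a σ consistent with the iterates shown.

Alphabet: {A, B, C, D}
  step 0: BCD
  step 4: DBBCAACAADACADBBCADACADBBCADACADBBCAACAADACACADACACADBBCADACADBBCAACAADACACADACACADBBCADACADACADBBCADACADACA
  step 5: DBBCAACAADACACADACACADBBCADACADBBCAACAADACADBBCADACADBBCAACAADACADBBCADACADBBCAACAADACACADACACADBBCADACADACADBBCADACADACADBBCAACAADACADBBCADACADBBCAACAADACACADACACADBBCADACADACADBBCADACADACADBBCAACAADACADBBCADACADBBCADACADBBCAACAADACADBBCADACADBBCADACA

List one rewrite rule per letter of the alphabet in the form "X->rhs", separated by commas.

A->CA, B->CAA, C->DA, D->DBB

  step 4 ⇒ step 5: DBBCAACAADACADBBCADACADBBCADACADBBCAACAADACACADACACADBBCADACADBBCAACAADACACADACACADBBCADACADACADBBCADACADACA ⇒ DBB·CAA·CAA·DA·CA·CA·DA·CA·CA·DBB·CA·DA·CA·DBB·CAA·CAA·DA·CA·DBB·CA·DA·CA·DBB·CAA·CAA·DA·CA·DBB·CA·DA·CA·DBB·CAA·CAA·DA·CA·CA·DA·CA·CA·DBB·CA·DA·CA·DA·CA·DBB·CA·DA·CA·DA·CA·DBB·CAA·CAA·DA·CA·DBB·CA·DA·CA·DBB·CAA·CAA·DA·CA·CA·DA·CA·CA·DBB·CA·DA·CA·DA·CA·DBB·CA·DA·CA·DA·CA·DBB·CAA·CAA·DA·CA·DBB·CA·DA·CA·DBB·CA·DA·CA·DBB·CAA·CAA·DA·CA·DBB·CA·DA·CA·DBB·CA·DA·CA
    A ↦ CA
    B ↦ CAA
    C ↦ DA
    D ↦ DBB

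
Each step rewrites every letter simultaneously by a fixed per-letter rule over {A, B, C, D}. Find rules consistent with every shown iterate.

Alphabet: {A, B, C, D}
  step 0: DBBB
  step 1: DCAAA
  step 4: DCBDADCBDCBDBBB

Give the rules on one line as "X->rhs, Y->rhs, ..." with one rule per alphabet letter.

A->B, B->A, C->BD, D->DC

  step 0 ⇒ step 1: DBBB ⇒ DC·A·A·A
    B ↦ A
    D ↦ DC
    A ↦ B  (constrained at step 1)
    C ↦ BD  (constrained at step 1)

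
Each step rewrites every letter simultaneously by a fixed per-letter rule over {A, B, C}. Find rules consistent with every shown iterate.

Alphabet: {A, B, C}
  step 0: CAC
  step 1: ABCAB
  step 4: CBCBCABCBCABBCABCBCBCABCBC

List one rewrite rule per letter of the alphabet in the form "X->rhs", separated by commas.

A->C, B->BC, C->AB

  step 0 ⇒ step 1: CAC ⇒ AB·C·AB
    A ↦ C
    C ↦ AB
    B ↦ BC  (constrained at step 1)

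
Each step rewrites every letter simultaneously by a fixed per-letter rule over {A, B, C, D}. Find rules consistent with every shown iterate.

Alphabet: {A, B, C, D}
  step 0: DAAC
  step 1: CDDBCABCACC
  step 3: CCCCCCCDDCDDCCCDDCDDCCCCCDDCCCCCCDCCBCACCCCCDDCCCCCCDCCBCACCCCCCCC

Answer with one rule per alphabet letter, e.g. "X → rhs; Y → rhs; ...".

  step 0 ⇒ step 1: DAAC ⇒ CDD·BCA·BCA·CC
    A ↦ BCA
    C ↦ CC
    D ↦ CDD
    B ↦ CCD  (constrained at step 1)

A->BCA, B->CCD, C->CC, D->CDD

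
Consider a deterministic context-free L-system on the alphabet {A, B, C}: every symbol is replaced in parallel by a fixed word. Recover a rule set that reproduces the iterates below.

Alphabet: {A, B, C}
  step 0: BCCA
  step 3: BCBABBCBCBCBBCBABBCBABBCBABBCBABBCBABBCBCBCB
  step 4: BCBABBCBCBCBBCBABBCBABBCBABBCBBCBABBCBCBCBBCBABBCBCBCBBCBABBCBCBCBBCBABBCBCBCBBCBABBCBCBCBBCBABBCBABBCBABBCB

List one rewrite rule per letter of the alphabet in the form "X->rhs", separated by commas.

  step 3 ⇒ step 4: BCBABBCBCBCBBCBABBCBABBCBABBCBABBCBABBCBCBCB ⇒ BCB·AB·BCB·C·BCB·BCB·AB·BCB·AB·BCB·AB·BCB·BCB·AB·BCB·C·BCB·BCB·AB·BCB·C·BCB·BCB·AB·BCB·C·BCB·BCB·AB·BCB·C·BCB·BCB·AB·BCB·C·BCB·BCB·AB·BCB·AB·BCB·AB·BCB
    A ↦ C
    B ↦ BCB
    C ↦ AB

A->C, B->BCB, C->AB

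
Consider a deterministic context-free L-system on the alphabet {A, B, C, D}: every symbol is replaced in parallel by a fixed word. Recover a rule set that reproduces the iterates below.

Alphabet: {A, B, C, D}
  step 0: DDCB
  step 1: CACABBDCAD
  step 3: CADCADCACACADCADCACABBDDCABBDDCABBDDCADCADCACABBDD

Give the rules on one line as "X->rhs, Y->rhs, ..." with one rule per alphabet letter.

A->D, B->CAD, C->BBD, D->CA

  step 0 ⇒ step 1: DDCB ⇒ CA·CA·BBD·CAD
    B ↦ CAD
    C ↦ BBD
    D ↦ CA
    A ↦ D  (constrained at step 1)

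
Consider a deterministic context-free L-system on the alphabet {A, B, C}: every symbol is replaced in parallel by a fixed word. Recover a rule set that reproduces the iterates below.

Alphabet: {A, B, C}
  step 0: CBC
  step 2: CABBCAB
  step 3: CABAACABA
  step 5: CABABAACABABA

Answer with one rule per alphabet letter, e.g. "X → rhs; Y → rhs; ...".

A->B, B->A, C->CA

  step 2 ⇒ step 3: CABBCAB ⇒ CA·B·A·A·CA·B·A
    A ↦ B
    B ↦ A
    C ↦ CA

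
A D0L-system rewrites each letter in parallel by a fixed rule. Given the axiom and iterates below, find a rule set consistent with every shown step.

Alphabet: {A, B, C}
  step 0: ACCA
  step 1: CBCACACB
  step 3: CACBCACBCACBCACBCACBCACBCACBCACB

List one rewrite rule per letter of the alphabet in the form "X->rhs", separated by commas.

  step 0 ⇒ step 1: ACCA ⇒ CB·CA·CA·CB
    A ↦ CB
    C ↦ CA
    B ↦ CB  (constrained at step 1)

A->CB, B->CB, C->CA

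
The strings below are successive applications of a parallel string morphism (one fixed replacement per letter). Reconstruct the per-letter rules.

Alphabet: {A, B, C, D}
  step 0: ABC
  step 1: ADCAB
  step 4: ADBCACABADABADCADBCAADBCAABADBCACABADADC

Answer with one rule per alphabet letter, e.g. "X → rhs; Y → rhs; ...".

  step 0 ⇒ step 1: ABC ⇒ AD·C·AB
    A ↦ AD
    B ↦ C
    C ↦ AB
    D ↦ BCA  (constrained at step 1)

A->AD, B->C, C->AB, D->BCA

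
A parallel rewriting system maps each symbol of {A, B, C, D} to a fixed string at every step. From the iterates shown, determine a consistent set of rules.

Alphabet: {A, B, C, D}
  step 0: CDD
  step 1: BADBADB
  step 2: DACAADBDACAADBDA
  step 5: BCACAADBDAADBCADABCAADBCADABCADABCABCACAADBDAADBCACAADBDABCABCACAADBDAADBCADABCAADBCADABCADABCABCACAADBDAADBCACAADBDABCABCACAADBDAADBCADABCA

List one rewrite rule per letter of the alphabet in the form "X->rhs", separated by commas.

  step 1 ⇒ step 2: BADBADB ⇒ DA·CA·ADB·DA·CA·ADB·DA
    A ↦ CA
    B ↦ DA
    D ↦ ADB
  step 0 ⇒ step 1: CDD ⇒ B·ADB·ADB
    C ↦ B

A->CA, B->DA, C->B, D->ADB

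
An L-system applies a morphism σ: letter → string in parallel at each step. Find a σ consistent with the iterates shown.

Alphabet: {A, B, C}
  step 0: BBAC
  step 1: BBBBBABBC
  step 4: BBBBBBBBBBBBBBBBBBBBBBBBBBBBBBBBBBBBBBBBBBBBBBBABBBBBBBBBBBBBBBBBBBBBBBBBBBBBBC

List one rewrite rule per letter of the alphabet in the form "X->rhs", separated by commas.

A->BAB, B->BB, C->BC

  step 0 ⇒ step 1: BBAC ⇒ BB·BB·BAB·BC
    A ↦ BAB
    B ↦ BB
    C ↦ BC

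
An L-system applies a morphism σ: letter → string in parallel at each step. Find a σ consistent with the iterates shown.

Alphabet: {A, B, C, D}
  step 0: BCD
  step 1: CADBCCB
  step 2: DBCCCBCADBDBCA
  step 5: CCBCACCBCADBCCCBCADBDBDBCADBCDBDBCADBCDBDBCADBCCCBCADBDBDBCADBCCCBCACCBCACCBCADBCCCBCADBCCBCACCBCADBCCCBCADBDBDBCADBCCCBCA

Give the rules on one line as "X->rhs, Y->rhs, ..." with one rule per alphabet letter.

A->C, B->CA, C->DB, D->CCB

  step 1 ⇒ step 2: CADBCCB ⇒ DB·C·CCB·CA·DB·DB·CA
    A ↦ C
    B ↦ CA
    C ↦ DB
    D ↦ CCB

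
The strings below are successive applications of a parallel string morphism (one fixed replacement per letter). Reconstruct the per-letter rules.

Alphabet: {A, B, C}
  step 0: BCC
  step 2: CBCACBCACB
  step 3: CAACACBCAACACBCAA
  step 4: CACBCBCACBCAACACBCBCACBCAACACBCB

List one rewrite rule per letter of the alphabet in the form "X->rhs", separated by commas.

  step 3 ⇒ step 4: CAACACBCAACACBCAA ⇒ CA·CB·CB·CA·CB·CA·A·CA·CB·CB·CA·CB·CA·A·CA·CB·CB
    A ↦ CB
    B ↦ A
    C ↦ CA

A->CB, B->A, C->CA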